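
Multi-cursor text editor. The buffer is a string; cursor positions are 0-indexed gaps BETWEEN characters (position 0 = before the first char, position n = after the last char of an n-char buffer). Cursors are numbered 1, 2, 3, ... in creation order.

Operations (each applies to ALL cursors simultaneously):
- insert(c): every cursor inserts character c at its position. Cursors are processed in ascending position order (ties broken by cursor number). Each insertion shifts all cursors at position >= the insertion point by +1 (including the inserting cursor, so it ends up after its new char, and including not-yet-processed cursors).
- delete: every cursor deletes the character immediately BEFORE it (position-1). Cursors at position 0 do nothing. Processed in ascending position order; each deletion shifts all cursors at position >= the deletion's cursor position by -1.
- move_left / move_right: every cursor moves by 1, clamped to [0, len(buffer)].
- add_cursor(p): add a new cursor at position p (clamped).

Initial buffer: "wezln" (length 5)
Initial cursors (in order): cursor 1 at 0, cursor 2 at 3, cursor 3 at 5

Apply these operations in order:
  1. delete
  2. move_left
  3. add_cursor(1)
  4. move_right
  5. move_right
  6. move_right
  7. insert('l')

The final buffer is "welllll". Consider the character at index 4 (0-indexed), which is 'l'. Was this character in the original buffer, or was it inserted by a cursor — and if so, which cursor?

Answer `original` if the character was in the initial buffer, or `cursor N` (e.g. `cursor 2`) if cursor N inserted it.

After op 1 (delete): buffer="wel" (len 3), cursors c1@0 c2@2 c3@3, authorship ...
After op 2 (move_left): buffer="wel" (len 3), cursors c1@0 c2@1 c3@2, authorship ...
After op 3 (add_cursor(1)): buffer="wel" (len 3), cursors c1@0 c2@1 c4@1 c3@2, authorship ...
After op 4 (move_right): buffer="wel" (len 3), cursors c1@1 c2@2 c4@2 c3@3, authorship ...
After op 5 (move_right): buffer="wel" (len 3), cursors c1@2 c2@3 c3@3 c4@3, authorship ...
After op 6 (move_right): buffer="wel" (len 3), cursors c1@3 c2@3 c3@3 c4@3, authorship ...
After op 7 (insert('l')): buffer="welllll" (len 7), cursors c1@7 c2@7 c3@7 c4@7, authorship ...1234
Authorship (.=original, N=cursor N): . . . 1 2 3 4
Index 4: author = 2

Answer: cursor 2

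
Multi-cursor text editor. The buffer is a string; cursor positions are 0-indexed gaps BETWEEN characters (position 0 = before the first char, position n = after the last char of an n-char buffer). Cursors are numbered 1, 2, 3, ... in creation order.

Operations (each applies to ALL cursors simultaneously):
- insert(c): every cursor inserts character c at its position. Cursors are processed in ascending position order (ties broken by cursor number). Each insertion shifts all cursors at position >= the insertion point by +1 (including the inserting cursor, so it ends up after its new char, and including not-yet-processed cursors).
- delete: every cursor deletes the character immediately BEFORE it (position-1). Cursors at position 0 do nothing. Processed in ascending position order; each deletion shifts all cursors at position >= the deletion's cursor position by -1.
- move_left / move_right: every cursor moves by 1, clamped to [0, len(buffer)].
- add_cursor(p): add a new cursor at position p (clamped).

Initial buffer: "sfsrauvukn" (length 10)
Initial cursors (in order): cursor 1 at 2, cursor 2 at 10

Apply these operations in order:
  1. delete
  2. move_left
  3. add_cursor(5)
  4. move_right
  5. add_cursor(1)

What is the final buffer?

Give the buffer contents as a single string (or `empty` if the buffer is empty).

After op 1 (delete): buffer="ssrauvuk" (len 8), cursors c1@1 c2@8, authorship ........
After op 2 (move_left): buffer="ssrauvuk" (len 8), cursors c1@0 c2@7, authorship ........
After op 3 (add_cursor(5)): buffer="ssrauvuk" (len 8), cursors c1@0 c3@5 c2@7, authorship ........
After op 4 (move_right): buffer="ssrauvuk" (len 8), cursors c1@1 c3@6 c2@8, authorship ........
After op 5 (add_cursor(1)): buffer="ssrauvuk" (len 8), cursors c1@1 c4@1 c3@6 c2@8, authorship ........

Answer: ssrauvuk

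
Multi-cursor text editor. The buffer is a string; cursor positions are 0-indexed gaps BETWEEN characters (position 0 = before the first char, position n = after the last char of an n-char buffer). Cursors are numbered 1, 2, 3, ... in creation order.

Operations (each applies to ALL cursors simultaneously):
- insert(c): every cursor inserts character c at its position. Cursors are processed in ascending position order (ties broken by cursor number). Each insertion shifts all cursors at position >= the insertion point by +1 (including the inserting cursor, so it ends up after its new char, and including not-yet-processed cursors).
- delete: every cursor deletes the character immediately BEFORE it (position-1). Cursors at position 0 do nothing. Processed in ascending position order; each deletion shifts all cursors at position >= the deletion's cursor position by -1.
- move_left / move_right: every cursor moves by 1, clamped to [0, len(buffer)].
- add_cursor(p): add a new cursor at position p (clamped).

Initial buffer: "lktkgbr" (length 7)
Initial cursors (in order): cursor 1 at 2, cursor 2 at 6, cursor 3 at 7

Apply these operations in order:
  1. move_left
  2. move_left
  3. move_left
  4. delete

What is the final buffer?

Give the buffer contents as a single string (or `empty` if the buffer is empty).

After op 1 (move_left): buffer="lktkgbr" (len 7), cursors c1@1 c2@5 c3@6, authorship .......
After op 2 (move_left): buffer="lktkgbr" (len 7), cursors c1@0 c2@4 c3@5, authorship .......
After op 3 (move_left): buffer="lktkgbr" (len 7), cursors c1@0 c2@3 c3@4, authorship .......
After op 4 (delete): buffer="lkgbr" (len 5), cursors c1@0 c2@2 c3@2, authorship .....

Answer: lkgbr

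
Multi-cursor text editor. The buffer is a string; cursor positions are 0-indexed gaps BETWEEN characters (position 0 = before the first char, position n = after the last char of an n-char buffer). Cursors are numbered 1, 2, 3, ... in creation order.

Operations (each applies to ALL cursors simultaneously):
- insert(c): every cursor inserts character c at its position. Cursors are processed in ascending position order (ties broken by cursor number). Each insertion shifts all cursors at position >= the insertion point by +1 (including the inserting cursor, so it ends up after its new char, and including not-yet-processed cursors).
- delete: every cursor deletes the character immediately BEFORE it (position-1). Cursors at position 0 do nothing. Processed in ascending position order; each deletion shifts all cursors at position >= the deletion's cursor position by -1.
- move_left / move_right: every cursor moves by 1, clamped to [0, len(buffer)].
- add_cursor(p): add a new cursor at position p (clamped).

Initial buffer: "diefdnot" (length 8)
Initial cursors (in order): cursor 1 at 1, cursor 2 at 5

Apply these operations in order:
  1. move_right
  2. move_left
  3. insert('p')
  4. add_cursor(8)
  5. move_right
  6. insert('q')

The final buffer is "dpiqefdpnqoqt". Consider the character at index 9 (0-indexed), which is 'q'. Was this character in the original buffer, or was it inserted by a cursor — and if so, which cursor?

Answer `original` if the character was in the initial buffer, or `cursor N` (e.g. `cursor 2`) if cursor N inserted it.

Answer: cursor 2

Derivation:
After op 1 (move_right): buffer="diefdnot" (len 8), cursors c1@2 c2@6, authorship ........
After op 2 (move_left): buffer="diefdnot" (len 8), cursors c1@1 c2@5, authorship ........
After op 3 (insert('p')): buffer="dpiefdpnot" (len 10), cursors c1@2 c2@7, authorship .1....2...
After op 4 (add_cursor(8)): buffer="dpiefdpnot" (len 10), cursors c1@2 c2@7 c3@8, authorship .1....2...
After op 5 (move_right): buffer="dpiefdpnot" (len 10), cursors c1@3 c2@8 c3@9, authorship .1....2...
After op 6 (insert('q')): buffer="dpiqefdpnqoqt" (len 13), cursors c1@4 c2@10 c3@12, authorship .1.1...2.2.3.
Authorship (.=original, N=cursor N): . 1 . 1 . . . 2 . 2 . 3 .
Index 9: author = 2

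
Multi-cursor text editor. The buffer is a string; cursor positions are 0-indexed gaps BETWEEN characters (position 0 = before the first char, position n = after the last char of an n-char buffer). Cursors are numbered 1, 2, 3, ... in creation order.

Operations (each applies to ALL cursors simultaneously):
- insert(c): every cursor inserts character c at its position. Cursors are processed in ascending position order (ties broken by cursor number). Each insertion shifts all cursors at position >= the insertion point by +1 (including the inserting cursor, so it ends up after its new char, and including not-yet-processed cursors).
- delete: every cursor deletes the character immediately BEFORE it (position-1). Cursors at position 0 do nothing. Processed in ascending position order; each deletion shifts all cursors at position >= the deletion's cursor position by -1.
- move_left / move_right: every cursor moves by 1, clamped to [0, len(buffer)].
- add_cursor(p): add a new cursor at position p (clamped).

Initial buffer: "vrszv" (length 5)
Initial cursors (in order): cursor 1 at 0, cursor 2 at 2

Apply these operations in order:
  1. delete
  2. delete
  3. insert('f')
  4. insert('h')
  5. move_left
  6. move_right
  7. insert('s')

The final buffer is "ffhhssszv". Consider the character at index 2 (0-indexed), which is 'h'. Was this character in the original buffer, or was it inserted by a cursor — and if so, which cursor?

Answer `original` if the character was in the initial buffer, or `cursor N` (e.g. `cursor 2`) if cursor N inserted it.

Answer: cursor 1

Derivation:
After op 1 (delete): buffer="vszv" (len 4), cursors c1@0 c2@1, authorship ....
After op 2 (delete): buffer="szv" (len 3), cursors c1@0 c2@0, authorship ...
After op 3 (insert('f')): buffer="ffszv" (len 5), cursors c1@2 c2@2, authorship 12...
After op 4 (insert('h')): buffer="ffhhszv" (len 7), cursors c1@4 c2@4, authorship 1212...
After op 5 (move_left): buffer="ffhhszv" (len 7), cursors c1@3 c2@3, authorship 1212...
After op 6 (move_right): buffer="ffhhszv" (len 7), cursors c1@4 c2@4, authorship 1212...
After op 7 (insert('s')): buffer="ffhhssszv" (len 9), cursors c1@6 c2@6, authorship 121212...
Authorship (.=original, N=cursor N): 1 2 1 2 1 2 . . .
Index 2: author = 1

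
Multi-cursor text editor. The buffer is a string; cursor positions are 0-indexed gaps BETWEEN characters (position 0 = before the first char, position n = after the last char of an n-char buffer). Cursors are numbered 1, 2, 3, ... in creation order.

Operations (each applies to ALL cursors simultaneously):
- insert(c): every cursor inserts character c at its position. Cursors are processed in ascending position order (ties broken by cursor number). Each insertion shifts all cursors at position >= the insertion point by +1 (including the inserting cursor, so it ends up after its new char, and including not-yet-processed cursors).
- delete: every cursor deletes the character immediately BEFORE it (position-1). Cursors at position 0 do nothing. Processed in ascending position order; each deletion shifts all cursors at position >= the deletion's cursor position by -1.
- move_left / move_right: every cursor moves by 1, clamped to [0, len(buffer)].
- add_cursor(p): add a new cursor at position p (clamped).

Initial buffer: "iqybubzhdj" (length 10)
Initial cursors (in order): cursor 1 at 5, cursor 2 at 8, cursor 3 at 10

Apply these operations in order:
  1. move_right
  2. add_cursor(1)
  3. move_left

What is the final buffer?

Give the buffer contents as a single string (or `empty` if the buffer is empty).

Answer: iqybubzhdj

Derivation:
After op 1 (move_right): buffer="iqybubzhdj" (len 10), cursors c1@6 c2@9 c3@10, authorship ..........
After op 2 (add_cursor(1)): buffer="iqybubzhdj" (len 10), cursors c4@1 c1@6 c2@9 c3@10, authorship ..........
After op 3 (move_left): buffer="iqybubzhdj" (len 10), cursors c4@0 c1@5 c2@8 c3@9, authorship ..........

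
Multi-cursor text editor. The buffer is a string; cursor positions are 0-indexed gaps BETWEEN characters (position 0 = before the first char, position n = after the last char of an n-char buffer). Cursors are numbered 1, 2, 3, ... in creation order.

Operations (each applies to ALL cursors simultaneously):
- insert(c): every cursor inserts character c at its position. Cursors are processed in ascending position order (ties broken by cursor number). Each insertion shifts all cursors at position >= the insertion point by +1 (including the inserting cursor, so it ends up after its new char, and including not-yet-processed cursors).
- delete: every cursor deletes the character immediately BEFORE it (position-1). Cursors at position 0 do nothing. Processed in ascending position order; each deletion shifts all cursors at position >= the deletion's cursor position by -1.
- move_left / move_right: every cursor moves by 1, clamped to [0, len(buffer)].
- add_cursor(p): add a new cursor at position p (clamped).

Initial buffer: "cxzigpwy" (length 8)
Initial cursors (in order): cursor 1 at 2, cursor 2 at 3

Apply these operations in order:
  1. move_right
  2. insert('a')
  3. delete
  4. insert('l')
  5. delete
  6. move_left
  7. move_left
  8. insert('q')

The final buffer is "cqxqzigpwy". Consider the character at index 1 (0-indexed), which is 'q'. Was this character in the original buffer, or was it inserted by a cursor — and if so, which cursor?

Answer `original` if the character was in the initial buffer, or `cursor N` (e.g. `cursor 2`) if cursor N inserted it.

After op 1 (move_right): buffer="cxzigpwy" (len 8), cursors c1@3 c2@4, authorship ........
After op 2 (insert('a')): buffer="cxzaiagpwy" (len 10), cursors c1@4 c2@6, authorship ...1.2....
After op 3 (delete): buffer="cxzigpwy" (len 8), cursors c1@3 c2@4, authorship ........
After op 4 (insert('l')): buffer="cxzlilgpwy" (len 10), cursors c1@4 c2@6, authorship ...1.2....
After op 5 (delete): buffer="cxzigpwy" (len 8), cursors c1@3 c2@4, authorship ........
After op 6 (move_left): buffer="cxzigpwy" (len 8), cursors c1@2 c2@3, authorship ........
After op 7 (move_left): buffer="cxzigpwy" (len 8), cursors c1@1 c2@2, authorship ........
After op 8 (insert('q')): buffer="cqxqzigpwy" (len 10), cursors c1@2 c2@4, authorship .1.2......
Authorship (.=original, N=cursor N): . 1 . 2 . . . . . .
Index 1: author = 1

Answer: cursor 1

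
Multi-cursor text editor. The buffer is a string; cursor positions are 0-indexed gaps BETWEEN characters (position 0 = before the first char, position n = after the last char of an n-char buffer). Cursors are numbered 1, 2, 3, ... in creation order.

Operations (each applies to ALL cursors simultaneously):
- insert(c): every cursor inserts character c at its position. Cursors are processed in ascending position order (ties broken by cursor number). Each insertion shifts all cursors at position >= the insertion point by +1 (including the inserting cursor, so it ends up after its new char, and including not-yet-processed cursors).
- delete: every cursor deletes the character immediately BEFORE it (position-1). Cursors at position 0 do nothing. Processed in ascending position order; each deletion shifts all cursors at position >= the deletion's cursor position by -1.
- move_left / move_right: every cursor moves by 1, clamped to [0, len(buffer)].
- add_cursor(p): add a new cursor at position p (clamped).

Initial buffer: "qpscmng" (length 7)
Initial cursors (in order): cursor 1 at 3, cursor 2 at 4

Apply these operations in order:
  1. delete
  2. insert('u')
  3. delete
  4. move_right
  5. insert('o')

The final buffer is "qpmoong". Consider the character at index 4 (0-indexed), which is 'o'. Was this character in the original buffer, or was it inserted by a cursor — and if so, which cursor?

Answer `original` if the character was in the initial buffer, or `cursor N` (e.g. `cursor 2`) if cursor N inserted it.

Answer: cursor 2

Derivation:
After op 1 (delete): buffer="qpmng" (len 5), cursors c1@2 c2@2, authorship .....
After op 2 (insert('u')): buffer="qpuumng" (len 7), cursors c1@4 c2@4, authorship ..12...
After op 3 (delete): buffer="qpmng" (len 5), cursors c1@2 c2@2, authorship .....
After op 4 (move_right): buffer="qpmng" (len 5), cursors c1@3 c2@3, authorship .....
After op 5 (insert('o')): buffer="qpmoong" (len 7), cursors c1@5 c2@5, authorship ...12..
Authorship (.=original, N=cursor N): . . . 1 2 . .
Index 4: author = 2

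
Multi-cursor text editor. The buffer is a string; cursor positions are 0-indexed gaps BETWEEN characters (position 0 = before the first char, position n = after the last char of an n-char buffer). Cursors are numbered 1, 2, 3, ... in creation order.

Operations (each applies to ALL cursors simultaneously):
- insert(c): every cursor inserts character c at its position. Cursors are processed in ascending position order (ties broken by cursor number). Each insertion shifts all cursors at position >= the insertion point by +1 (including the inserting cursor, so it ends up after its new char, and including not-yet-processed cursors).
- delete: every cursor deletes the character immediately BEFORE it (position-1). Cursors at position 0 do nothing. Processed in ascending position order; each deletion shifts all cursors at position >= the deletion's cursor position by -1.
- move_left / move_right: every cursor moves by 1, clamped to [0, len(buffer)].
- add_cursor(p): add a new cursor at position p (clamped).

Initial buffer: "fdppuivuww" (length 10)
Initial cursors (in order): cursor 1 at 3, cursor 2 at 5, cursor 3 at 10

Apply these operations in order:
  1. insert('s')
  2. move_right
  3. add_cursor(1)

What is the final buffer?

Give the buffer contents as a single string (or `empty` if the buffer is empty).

After op 1 (insert('s')): buffer="fdpspusivuwws" (len 13), cursors c1@4 c2@7 c3@13, authorship ...1..2.....3
After op 2 (move_right): buffer="fdpspusivuwws" (len 13), cursors c1@5 c2@8 c3@13, authorship ...1..2.....3
After op 3 (add_cursor(1)): buffer="fdpspusivuwws" (len 13), cursors c4@1 c1@5 c2@8 c3@13, authorship ...1..2.....3

Answer: fdpspusivuwws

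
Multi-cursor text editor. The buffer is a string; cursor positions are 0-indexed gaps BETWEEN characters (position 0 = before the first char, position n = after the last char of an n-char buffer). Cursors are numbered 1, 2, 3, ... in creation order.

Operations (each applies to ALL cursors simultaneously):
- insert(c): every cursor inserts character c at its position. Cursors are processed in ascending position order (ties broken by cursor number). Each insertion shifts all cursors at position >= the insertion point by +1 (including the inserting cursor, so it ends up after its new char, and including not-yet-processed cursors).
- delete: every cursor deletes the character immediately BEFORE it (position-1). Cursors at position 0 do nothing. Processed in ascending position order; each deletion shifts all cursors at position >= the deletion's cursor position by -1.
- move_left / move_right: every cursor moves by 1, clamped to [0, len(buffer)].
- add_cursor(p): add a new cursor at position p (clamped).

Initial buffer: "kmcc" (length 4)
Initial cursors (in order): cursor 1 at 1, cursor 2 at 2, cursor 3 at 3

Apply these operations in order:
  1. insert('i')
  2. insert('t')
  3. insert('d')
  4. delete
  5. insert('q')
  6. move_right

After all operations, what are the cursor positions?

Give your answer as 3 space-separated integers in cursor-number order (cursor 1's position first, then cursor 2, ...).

After op 1 (insert('i')): buffer="kimicic" (len 7), cursors c1@2 c2@4 c3@6, authorship .1.2.3.
After op 2 (insert('t')): buffer="kitmitcitc" (len 10), cursors c1@3 c2@6 c3@9, authorship .11.22.33.
After op 3 (insert('d')): buffer="kitdmitdcitdc" (len 13), cursors c1@4 c2@8 c3@12, authorship .111.222.333.
After op 4 (delete): buffer="kitmitcitc" (len 10), cursors c1@3 c2@6 c3@9, authorship .11.22.33.
After op 5 (insert('q')): buffer="kitqmitqcitqc" (len 13), cursors c1@4 c2@8 c3@12, authorship .111.222.333.
After op 6 (move_right): buffer="kitqmitqcitqc" (len 13), cursors c1@5 c2@9 c3@13, authorship .111.222.333.

Answer: 5 9 13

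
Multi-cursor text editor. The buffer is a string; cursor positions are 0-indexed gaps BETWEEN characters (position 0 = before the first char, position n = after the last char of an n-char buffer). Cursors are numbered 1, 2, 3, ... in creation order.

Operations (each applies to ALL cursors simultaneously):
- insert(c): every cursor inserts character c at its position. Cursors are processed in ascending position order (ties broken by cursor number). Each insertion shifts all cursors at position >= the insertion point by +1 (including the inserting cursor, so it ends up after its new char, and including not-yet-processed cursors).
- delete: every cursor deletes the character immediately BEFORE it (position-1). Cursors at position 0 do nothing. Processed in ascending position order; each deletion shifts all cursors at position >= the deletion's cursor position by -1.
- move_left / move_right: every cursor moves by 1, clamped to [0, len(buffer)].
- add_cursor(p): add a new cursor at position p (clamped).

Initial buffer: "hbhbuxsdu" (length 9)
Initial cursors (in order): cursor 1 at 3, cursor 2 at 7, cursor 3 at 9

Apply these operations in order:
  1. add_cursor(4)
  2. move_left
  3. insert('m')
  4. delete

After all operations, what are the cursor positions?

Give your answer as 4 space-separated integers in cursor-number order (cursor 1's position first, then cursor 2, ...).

Answer: 2 6 8 3

Derivation:
After op 1 (add_cursor(4)): buffer="hbhbuxsdu" (len 9), cursors c1@3 c4@4 c2@7 c3@9, authorship .........
After op 2 (move_left): buffer="hbhbuxsdu" (len 9), cursors c1@2 c4@3 c2@6 c3@8, authorship .........
After op 3 (insert('m')): buffer="hbmhmbuxmsdmu" (len 13), cursors c1@3 c4@5 c2@9 c3@12, authorship ..1.4...2..3.
After op 4 (delete): buffer="hbhbuxsdu" (len 9), cursors c1@2 c4@3 c2@6 c3@8, authorship .........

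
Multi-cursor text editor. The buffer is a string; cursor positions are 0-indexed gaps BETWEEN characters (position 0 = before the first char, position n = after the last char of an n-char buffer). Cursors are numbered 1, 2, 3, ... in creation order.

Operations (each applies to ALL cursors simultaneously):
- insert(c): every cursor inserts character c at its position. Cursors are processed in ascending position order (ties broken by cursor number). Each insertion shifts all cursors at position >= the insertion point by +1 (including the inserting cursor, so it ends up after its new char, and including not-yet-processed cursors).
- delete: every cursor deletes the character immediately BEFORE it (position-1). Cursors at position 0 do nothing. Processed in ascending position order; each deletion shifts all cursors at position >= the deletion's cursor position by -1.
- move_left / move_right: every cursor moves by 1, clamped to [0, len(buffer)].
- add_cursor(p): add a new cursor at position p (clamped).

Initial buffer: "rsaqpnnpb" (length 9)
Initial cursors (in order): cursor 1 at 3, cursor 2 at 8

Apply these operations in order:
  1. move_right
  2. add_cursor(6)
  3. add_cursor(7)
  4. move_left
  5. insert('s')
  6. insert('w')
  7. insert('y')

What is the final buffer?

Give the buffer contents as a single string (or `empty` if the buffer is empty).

Answer: rsaswyqpswynswynpswyb

Derivation:
After op 1 (move_right): buffer="rsaqpnnpb" (len 9), cursors c1@4 c2@9, authorship .........
After op 2 (add_cursor(6)): buffer="rsaqpnnpb" (len 9), cursors c1@4 c3@6 c2@9, authorship .........
After op 3 (add_cursor(7)): buffer="rsaqpnnpb" (len 9), cursors c1@4 c3@6 c4@7 c2@9, authorship .........
After op 4 (move_left): buffer="rsaqpnnpb" (len 9), cursors c1@3 c3@5 c4@6 c2@8, authorship .........
After op 5 (insert('s')): buffer="rsasqpsnsnpsb" (len 13), cursors c1@4 c3@7 c4@9 c2@12, authorship ...1..3.4..2.
After op 6 (insert('w')): buffer="rsaswqpswnswnpswb" (len 17), cursors c1@5 c3@9 c4@12 c2@16, authorship ...11..33.44..22.
After op 7 (insert('y')): buffer="rsaswyqpswynswynpswyb" (len 21), cursors c1@6 c3@11 c4@15 c2@20, authorship ...111..333.444..222.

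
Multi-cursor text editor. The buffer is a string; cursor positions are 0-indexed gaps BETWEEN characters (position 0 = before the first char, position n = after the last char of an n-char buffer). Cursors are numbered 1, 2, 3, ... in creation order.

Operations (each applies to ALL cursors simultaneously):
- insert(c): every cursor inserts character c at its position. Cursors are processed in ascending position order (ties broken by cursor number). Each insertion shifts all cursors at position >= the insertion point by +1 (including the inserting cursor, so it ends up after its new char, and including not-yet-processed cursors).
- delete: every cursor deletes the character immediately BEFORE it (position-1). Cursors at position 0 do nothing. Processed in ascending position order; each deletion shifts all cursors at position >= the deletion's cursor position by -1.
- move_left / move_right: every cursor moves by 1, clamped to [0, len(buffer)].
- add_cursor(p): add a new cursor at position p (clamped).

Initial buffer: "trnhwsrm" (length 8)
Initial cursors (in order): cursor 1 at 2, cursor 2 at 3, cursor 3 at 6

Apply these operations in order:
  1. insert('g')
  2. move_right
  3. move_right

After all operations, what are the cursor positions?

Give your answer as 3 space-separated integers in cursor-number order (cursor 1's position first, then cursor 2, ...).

After op 1 (insert('g')): buffer="trgnghwsgrm" (len 11), cursors c1@3 c2@5 c3@9, authorship ..1.2...3..
After op 2 (move_right): buffer="trgnghwsgrm" (len 11), cursors c1@4 c2@6 c3@10, authorship ..1.2...3..
After op 3 (move_right): buffer="trgnghwsgrm" (len 11), cursors c1@5 c2@7 c3@11, authorship ..1.2...3..

Answer: 5 7 11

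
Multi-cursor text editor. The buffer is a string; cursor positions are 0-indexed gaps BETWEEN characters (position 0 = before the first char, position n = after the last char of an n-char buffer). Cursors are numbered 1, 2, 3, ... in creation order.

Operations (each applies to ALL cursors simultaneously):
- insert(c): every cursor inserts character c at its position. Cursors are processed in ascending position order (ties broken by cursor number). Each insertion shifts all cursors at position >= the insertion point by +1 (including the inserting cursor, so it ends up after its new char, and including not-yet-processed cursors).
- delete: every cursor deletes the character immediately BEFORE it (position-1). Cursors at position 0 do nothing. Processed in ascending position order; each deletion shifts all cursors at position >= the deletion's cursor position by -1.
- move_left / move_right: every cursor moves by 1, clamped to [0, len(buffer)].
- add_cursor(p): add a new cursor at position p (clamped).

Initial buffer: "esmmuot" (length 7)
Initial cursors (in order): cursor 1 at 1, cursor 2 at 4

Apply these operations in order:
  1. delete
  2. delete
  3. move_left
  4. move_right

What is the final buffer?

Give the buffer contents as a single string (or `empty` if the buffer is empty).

Answer: suot

Derivation:
After op 1 (delete): buffer="smuot" (len 5), cursors c1@0 c2@2, authorship .....
After op 2 (delete): buffer="suot" (len 4), cursors c1@0 c2@1, authorship ....
After op 3 (move_left): buffer="suot" (len 4), cursors c1@0 c2@0, authorship ....
After op 4 (move_right): buffer="suot" (len 4), cursors c1@1 c2@1, authorship ....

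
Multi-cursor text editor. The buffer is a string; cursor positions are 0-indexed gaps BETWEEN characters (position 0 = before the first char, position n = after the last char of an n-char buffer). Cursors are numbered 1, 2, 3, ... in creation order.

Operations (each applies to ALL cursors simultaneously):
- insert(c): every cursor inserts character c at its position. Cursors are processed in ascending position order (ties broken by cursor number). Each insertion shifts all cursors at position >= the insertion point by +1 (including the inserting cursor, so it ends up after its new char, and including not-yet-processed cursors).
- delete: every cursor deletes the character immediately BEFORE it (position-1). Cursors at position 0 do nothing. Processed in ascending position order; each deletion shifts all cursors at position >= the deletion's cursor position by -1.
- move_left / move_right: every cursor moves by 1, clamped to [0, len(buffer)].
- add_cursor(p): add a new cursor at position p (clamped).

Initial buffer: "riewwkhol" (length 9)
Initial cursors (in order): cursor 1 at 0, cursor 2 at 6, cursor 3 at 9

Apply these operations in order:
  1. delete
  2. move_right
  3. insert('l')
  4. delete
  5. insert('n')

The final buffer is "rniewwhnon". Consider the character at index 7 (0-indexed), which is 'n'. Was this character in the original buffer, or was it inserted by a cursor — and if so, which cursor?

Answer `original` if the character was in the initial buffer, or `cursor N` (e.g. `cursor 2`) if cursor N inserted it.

After op 1 (delete): buffer="riewwho" (len 7), cursors c1@0 c2@5 c3@7, authorship .......
After op 2 (move_right): buffer="riewwho" (len 7), cursors c1@1 c2@6 c3@7, authorship .......
After op 3 (insert('l')): buffer="rliewwhlol" (len 10), cursors c1@2 c2@8 c3@10, authorship .1.....2.3
After op 4 (delete): buffer="riewwho" (len 7), cursors c1@1 c2@6 c3@7, authorship .......
After op 5 (insert('n')): buffer="rniewwhnon" (len 10), cursors c1@2 c2@8 c3@10, authorship .1.....2.3
Authorship (.=original, N=cursor N): . 1 . . . . . 2 . 3
Index 7: author = 2

Answer: cursor 2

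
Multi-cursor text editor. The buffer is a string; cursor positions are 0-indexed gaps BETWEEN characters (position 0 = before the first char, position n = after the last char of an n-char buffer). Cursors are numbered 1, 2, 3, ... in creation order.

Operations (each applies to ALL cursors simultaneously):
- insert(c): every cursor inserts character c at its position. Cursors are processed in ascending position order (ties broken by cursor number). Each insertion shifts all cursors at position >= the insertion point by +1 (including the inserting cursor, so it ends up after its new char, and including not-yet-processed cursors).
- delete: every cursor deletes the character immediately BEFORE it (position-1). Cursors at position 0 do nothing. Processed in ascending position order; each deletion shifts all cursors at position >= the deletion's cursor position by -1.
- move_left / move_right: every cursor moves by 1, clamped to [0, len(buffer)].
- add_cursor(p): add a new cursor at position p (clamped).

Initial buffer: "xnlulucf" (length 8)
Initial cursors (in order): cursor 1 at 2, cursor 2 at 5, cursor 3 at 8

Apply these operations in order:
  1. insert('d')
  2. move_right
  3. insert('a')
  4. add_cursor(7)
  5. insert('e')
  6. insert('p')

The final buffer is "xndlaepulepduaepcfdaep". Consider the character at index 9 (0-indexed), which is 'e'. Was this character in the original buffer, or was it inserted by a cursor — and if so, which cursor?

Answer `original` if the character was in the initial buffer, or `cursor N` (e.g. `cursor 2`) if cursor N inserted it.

After op 1 (insert('d')): buffer="xndlulducfd" (len 11), cursors c1@3 c2@7 c3@11, authorship ..1...2...3
After op 2 (move_right): buffer="xndlulducfd" (len 11), cursors c1@4 c2@8 c3@11, authorship ..1...2...3
After op 3 (insert('a')): buffer="xndlaulduacfda" (len 14), cursors c1@5 c2@10 c3@14, authorship ..1.1..2.2..33
After op 4 (add_cursor(7)): buffer="xndlaulduacfda" (len 14), cursors c1@5 c4@7 c2@10 c3@14, authorship ..1.1..2.2..33
After op 5 (insert('e')): buffer="xndlaeuleduaecfdae" (len 18), cursors c1@6 c4@9 c2@13 c3@18, authorship ..1.11..42.22..333
After op 6 (insert('p')): buffer="xndlaepulepduaepcfdaep" (len 22), cursors c1@7 c4@11 c2@16 c3@22, authorship ..1.111..442.222..3333
Authorship (.=original, N=cursor N): . . 1 . 1 1 1 . . 4 4 2 . 2 2 2 . . 3 3 3 3
Index 9: author = 4

Answer: cursor 4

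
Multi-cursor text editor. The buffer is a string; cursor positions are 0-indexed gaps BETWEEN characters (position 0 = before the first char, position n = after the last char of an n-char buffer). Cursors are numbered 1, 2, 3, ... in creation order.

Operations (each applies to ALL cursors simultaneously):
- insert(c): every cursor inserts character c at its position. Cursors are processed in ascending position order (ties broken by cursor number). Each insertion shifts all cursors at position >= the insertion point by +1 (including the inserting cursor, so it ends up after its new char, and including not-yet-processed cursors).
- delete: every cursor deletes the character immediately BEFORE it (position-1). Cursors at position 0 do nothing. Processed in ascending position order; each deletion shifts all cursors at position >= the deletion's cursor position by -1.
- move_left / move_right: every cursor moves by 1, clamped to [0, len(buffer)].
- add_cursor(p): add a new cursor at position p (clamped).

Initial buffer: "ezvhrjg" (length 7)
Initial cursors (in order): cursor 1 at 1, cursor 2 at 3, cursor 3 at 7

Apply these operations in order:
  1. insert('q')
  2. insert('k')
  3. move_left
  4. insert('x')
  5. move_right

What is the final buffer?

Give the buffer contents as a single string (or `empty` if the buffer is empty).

Answer: eqxkzvqxkhrjgqxk

Derivation:
After op 1 (insert('q')): buffer="eqzvqhrjgq" (len 10), cursors c1@2 c2@5 c3@10, authorship .1..2....3
After op 2 (insert('k')): buffer="eqkzvqkhrjgqk" (len 13), cursors c1@3 c2@7 c3@13, authorship .11..22....33
After op 3 (move_left): buffer="eqkzvqkhrjgqk" (len 13), cursors c1@2 c2@6 c3@12, authorship .11..22....33
After op 4 (insert('x')): buffer="eqxkzvqxkhrjgqxk" (len 16), cursors c1@3 c2@8 c3@15, authorship .111..222....333
After op 5 (move_right): buffer="eqxkzvqxkhrjgqxk" (len 16), cursors c1@4 c2@9 c3@16, authorship .111..222....333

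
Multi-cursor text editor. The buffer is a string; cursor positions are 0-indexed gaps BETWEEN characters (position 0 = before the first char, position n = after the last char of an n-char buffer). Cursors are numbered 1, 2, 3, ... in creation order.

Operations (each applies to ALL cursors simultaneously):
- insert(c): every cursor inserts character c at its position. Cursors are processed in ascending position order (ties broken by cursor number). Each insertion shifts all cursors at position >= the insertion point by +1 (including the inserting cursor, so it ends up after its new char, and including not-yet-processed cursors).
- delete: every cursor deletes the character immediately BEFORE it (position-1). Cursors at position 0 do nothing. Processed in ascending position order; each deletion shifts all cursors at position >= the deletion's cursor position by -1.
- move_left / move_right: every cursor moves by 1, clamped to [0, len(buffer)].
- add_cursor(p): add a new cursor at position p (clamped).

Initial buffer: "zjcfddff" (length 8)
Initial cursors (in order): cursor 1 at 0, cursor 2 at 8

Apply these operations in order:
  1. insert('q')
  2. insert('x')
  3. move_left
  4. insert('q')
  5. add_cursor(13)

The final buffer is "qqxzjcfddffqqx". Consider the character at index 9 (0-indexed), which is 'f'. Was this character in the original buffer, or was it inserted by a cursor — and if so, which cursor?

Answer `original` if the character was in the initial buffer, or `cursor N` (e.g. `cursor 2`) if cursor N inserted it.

Answer: original

Derivation:
After op 1 (insert('q')): buffer="qzjcfddffq" (len 10), cursors c1@1 c2@10, authorship 1........2
After op 2 (insert('x')): buffer="qxzjcfddffqx" (len 12), cursors c1@2 c2@12, authorship 11........22
After op 3 (move_left): buffer="qxzjcfddffqx" (len 12), cursors c1@1 c2@11, authorship 11........22
After op 4 (insert('q')): buffer="qqxzjcfddffqqx" (len 14), cursors c1@2 c2@13, authorship 111........222
After op 5 (add_cursor(13)): buffer="qqxzjcfddffqqx" (len 14), cursors c1@2 c2@13 c3@13, authorship 111........222
Authorship (.=original, N=cursor N): 1 1 1 . . . . . . . . 2 2 2
Index 9: author = original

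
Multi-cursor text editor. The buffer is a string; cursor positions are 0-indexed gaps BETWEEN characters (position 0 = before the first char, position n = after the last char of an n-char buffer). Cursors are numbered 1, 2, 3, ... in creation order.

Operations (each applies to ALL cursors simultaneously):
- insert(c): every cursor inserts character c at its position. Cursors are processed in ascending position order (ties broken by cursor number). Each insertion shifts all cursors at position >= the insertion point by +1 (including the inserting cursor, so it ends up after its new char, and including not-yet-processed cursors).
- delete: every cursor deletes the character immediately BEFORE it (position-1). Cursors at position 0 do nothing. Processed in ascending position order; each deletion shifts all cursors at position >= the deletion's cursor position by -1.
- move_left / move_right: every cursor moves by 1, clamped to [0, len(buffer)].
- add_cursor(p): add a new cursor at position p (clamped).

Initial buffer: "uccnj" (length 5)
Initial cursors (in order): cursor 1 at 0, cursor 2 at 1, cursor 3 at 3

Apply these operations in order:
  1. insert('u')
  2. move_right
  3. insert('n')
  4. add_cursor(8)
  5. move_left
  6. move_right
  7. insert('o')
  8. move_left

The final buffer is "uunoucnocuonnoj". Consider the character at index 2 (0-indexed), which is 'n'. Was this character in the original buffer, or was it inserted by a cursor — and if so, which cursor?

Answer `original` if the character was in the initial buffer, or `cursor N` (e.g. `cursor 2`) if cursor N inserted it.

After op 1 (insert('u')): buffer="uuuccunj" (len 8), cursors c1@1 c2@3 c3@6, authorship 1.2..3..
After op 2 (move_right): buffer="uuuccunj" (len 8), cursors c1@2 c2@4 c3@7, authorship 1.2..3..
After op 3 (insert('n')): buffer="uunucncunnj" (len 11), cursors c1@3 c2@6 c3@10, authorship 1.12.2.3.3.
After op 4 (add_cursor(8)): buffer="uunucncunnj" (len 11), cursors c1@3 c2@6 c4@8 c3@10, authorship 1.12.2.3.3.
After op 5 (move_left): buffer="uunucncunnj" (len 11), cursors c1@2 c2@5 c4@7 c3@9, authorship 1.12.2.3.3.
After op 6 (move_right): buffer="uunucncunnj" (len 11), cursors c1@3 c2@6 c4@8 c3@10, authorship 1.12.2.3.3.
After op 7 (insert('o')): buffer="uunoucnocuonnoj" (len 15), cursors c1@4 c2@8 c4@11 c3@14, authorship 1.112.22.34.33.
After op 8 (move_left): buffer="uunoucnocuonnoj" (len 15), cursors c1@3 c2@7 c4@10 c3@13, authorship 1.112.22.34.33.
Authorship (.=original, N=cursor N): 1 . 1 1 2 . 2 2 . 3 4 . 3 3 .
Index 2: author = 1

Answer: cursor 1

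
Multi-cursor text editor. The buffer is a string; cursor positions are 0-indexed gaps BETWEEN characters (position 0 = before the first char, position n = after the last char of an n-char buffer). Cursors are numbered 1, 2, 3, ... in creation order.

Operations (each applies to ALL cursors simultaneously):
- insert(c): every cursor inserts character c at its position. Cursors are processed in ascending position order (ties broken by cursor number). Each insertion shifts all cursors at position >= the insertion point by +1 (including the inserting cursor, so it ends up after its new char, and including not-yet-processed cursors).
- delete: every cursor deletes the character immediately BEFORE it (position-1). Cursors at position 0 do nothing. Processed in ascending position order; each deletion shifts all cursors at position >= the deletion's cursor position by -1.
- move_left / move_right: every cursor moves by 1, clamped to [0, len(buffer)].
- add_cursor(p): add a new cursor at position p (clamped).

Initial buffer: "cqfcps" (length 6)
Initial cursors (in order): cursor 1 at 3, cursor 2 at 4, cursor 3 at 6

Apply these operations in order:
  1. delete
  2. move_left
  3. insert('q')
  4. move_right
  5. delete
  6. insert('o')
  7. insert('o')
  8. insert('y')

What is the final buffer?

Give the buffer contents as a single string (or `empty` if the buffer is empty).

After op 1 (delete): buffer="cqp" (len 3), cursors c1@2 c2@2 c3@3, authorship ...
After op 2 (move_left): buffer="cqp" (len 3), cursors c1@1 c2@1 c3@2, authorship ...
After op 3 (insert('q')): buffer="cqqqqp" (len 6), cursors c1@3 c2@3 c3@5, authorship .12.3.
After op 4 (move_right): buffer="cqqqqp" (len 6), cursors c1@4 c2@4 c3@6, authorship .12.3.
After op 5 (delete): buffer="cqq" (len 3), cursors c1@2 c2@2 c3@3, authorship .13
After op 6 (insert('o')): buffer="cqooqo" (len 6), cursors c1@4 c2@4 c3@6, authorship .11233
After op 7 (insert('o')): buffer="cqooooqoo" (len 9), cursors c1@6 c2@6 c3@9, authorship .11212333
After op 8 (insert('y')): buffer="cqooooyyqooy" (len 12), cursors c1@8 c2@8 c3@12, authorship .11212123333

Answer: cqooooyyqooy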